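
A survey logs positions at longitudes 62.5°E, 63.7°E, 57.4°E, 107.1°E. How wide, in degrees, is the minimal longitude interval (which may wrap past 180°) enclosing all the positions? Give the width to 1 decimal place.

Sort the longitudes: +57.4°, +62.5°, +63.7°, +107.1°.
Eastward gaps between consecutive values (wrapping around): 5.1°, 1.2°, 43.4°, 310.3°.
Largest gap = 310.3° ⇒ minimal covering band is its complement: 360° − 310.3° = 49.7°.
Band runs from +57.4° eastward to +107.1°.

49.7°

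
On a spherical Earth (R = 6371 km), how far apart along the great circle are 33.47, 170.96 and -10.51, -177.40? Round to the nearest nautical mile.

Δλ = -177.40 − 170.96 = -348.36°; wrapped into (−180°, 180°]: 11.64°.
Δφ = -10.51 − 33.47 = -43.98°.
a = sin²(Δφ/2) + cos φ₁ · cos φ₂ · sin²(Δλ/2) = 0.148643.
c = 2·atan2(√a, √(1−a)) = 0.79159 rad → d = 6371·c ≈ 5043.22 km ≈ 2723.12 nmi.

2723 nmi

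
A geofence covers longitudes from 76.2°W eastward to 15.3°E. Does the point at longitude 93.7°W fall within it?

Band width going east from -76.2° to +15.3°: ((15.3 − -76.2) mod 360) = 91.5°.
Offset of -93.7° east of the west edge: ((-93.7 − -76.2) mod 360) = 342.5°.
342.5° > 91.5° ⇒ outside.

No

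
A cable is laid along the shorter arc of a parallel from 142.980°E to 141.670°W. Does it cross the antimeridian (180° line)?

Yes

Naïve |-141.670 − 142.980| = 284.65° > 180°, so the shorter arc goes the other way round — across 180°.
Signed shortest Δλ = ((-141.670 − 142.980 + 180) mod 360) − 180 = 75.35°.
Going east by 75.35° from +142.980° passes through 180° before reaching -141.670°.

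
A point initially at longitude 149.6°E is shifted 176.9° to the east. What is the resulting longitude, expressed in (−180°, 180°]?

33.5°W

Start at +149.6°; shift +176.9° → +326.5°.
+326.5° lies outside (−180°, 180°]; subtract 360° → -33.5°.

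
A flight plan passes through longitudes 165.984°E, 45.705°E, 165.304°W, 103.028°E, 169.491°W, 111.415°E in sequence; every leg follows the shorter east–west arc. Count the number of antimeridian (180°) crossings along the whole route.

Leg 1: +165.984° → +45.705°, shortest Δλ = -120.279° (west) — does not cross 180°.
Leg 2: +45.705° → -165.304°, shortest Δλ = 148.991° (east) — crosses 180°.
Leg 3: -165.304° → +103.028°, shortest Δλ = -91.668° (west) — crosses 180°.
Leg 4: +103.028° → -169.491°, shortest Δλ = 87.481° (east) — crosses 180°.
Leg 5: -169.491° → +111.415°, shortest Δλ = -79.094° (west) — crosses 180°.
Total crossings: 4.

4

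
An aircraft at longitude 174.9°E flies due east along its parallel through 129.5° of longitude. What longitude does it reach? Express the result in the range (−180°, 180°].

Start at +174.9°; shift +129.5° → +304.4°.
+304.4° lies outside (−180°, 180°]; subtract 360° → -55.6°.

55.6°W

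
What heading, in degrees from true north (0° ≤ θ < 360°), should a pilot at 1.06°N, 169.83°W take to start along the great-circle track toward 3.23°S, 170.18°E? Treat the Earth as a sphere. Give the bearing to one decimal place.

Δλ = 170.18 − -169.83 = 340.01°; wrapped into (−180°, 180°]: -19.99°.
θ = atan2( sin Δλ · cos φ₂ , cos φ₁ · sin φ₂ − sin φ₁ · cos φ₂ · cos Δλ )
  = atan2(-0.34131, -0.07369) = -102.184° → normalised to [0°, 360°): 257.816°.

257.8°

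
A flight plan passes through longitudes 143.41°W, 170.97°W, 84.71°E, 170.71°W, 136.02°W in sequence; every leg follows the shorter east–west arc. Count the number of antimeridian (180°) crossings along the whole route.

Leg 1: -143.41° → -170.97°, shortest Δλ = -27.56° (west) — does not cross 180°.
Leg 2: -170.97° → +84.71°, shortest Δλ = -104.32° (west) — crosses 180°.
Leg 3: +84.71° → -170.71°, shortest Δλ = 104.58° (east) — crosses 180°.
Leg 4: -170.71° → -136.02°, shortest Δλ = 34.69° (east) — does not cross 180°.
Total crossings: 2.

2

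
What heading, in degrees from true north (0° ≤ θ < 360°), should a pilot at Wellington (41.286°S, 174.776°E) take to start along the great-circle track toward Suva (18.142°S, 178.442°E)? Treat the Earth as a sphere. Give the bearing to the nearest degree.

Δλ = 178.442 − 174.776 = 3.666°.
θ = atan2( sin Δλ · cos φ₂ , cos φ₁ · sin φ₂ − sin φ₁ · cos φ₂ · cos Δλ )
  = atan2(0.06076, 0.39176) = 8.816° → normalised to [0°, 360°): 8.816°.

9°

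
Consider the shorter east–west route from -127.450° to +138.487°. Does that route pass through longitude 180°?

Naïve |138.487 − -127.450| = 265.937° > 180°, so the shorter arc goes the other way round — across 180°.
Signed shortest Δλ = ((138.487 − -127.450 + 180) mod 360) − 180 = -94.063°.
Going west by 94.063° from -127.450° passes through 180° before reaching +138.487°.

Yes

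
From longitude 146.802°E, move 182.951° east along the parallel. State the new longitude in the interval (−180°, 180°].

30.247°W

Start at +146.802°; shift +182.951° → +329.753°.
+329.753° lies outside (−180°, 180°]; subtract 360° → -30.247°.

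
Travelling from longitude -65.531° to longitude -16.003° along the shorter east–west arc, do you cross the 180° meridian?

No

Signed shortest Δλ = ((-16.003 − -65.531 + 180) mod 360) − 180 = 49.528°.
Going east by 49.528° from -65.531° reaches -16.003° without touching 180°.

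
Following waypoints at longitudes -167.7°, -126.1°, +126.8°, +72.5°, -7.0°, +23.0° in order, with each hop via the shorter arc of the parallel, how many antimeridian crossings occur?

1

Leg 1: -167.7° → -126.1°, shortest Δλ = 41.6° (east) — does not cross 180°.
Leg 2: -126.1° → +126.8°, shortest Δλ = -107.1° (west) — crosses 180°.
Leg 3: +126.8° → +72.5°, shortest Δλ = -54.3° (west) — does not cross 180°.
Leg 4: +72.5° → -7.0°, shortest Δλ = -79.5° (west) — does not cross 180°.
Leg 5: -7.0° → +23.0°, shortest Δλ = 30.0° (east) — does not cross 180°.
Total crossings: 1.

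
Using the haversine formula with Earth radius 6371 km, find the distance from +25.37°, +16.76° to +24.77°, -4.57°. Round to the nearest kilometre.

Δλ = -4.57 − 16.76 = -21.33°.
Δφ = 24.77 − 25.37 = -0.60°.
a = sin²(Δφ/2) + cos φ₁ · cos φ₂ · sin²(Δλ/2) = 0.028127.
c = 2·atan2(√a, √(1−a)) = 0.33701 rad → d = 6371·c ≈ 2147.11 km.

2147 km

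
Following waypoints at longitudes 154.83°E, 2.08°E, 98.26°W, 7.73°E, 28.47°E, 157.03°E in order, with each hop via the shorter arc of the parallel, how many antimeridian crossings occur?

0

Leg 1: +154.83° → +2.08°, shortest Δλ = -152.75° (west) — does not cross 180°.
Leg 2: +2.08° → -98.26°, shortest Δλ = -100.34° (west) — does not cross 180°.
Leg 3: -98.26° → +7.73°, shortest Δλ = 105.99° (east) — does not cross 180°.
Leg 4: +7.73° → +28.47°, shortest Δλ = 20.74° (east) — does not cross 180°.
Leg 5: +28.47° → +157.03°, shortest Δλ = 128.56° (east) — does not cross 180°.
Total crossings: 0.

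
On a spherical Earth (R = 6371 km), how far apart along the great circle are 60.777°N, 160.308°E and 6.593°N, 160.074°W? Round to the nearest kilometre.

6863 km

Δλ = -160.074 − 160.308 = -320.382°; wrapped into (−180°, 180°]: 39.618°.
Δφ = 6.593 − 60.777 = -54.184°.
a = sin²(Δφ/2) + cos φ₁ · cos φ₂ · sin²(Δλ/2) = 0.263105.
c = 2·atan2(√a, √(1−a)) = 1.07721 rad → d = 6371·c ≈ 6862.88 km.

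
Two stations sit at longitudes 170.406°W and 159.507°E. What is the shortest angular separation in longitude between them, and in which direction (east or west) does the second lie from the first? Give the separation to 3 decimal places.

30.087° west

Raw difference: 159.507 − -170.406 = 329.913°.
Normalise into (−180°, 180°]: 329.913° − 360° = -30.087°.
Negative ⇒ the second point lies to the west; separation 30.087°.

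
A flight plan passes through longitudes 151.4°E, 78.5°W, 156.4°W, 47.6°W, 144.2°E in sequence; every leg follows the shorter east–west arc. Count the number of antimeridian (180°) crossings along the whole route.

2

Leg 1: +151.4° → -78.5°, shortest Δλ = 130.1° (east) — crosses 180°.
Leg 2: -78.5° → -156.4°, shortest Δλ = -77.9° (west) — does not cross 180°.
Leg 3: -156.4° → -47.6°, shortest Δλ = 108.8° (east) — does not cross 180°.
Leg 4: -47.6° → +144.2°, shortest Δλ = -168.2° (west) — crosses 180°.
Total crossings: 2.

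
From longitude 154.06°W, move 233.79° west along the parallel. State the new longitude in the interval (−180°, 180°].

27.85°W

Start at -154.06°; shift −233.79° → -387.85°.
-387.85° lies outside (−180°, 180°]; add 360° → -27.85°.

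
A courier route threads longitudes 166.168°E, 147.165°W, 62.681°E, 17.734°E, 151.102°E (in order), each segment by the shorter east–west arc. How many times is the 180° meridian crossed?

Leg 1: +166.168° → -147.165°, shortest Δλ = 46.667° (east) — crosses 180°.
Leg 2: -147.165° → +62.681°, shortest Δλ = -150.154° (west) — crosses 180°.
Leg 3: +62.681° → +17.734°, shortest Δλ = -44.947° (west) — does not cross 180°.
Leg 4: +17.734° → +151.102°, shortest Δλ = 133.368° (east) — does not cross 180°.
Total crossings: 2.

2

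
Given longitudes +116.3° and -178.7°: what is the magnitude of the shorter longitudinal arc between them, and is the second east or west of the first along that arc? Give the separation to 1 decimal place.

Raw difference: -178.7 − 116.3 = -295.0°.
Normalise into (−180°, 180°]: -295.0° + 360° = 65.0°.
Positive ⇒ the second point lies to the east; separation 65.0°.

65.0° east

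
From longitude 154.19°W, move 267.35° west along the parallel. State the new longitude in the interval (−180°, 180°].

Start at -154.19°; shift −267.35° → -421.54°.
-421.54° lies outside (−180°, 180°]; add 360° → -61.54°.

61.54°W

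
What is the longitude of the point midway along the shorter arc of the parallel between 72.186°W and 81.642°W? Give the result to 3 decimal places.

76.914°W

Signed shortest Δλ from -72.186° to -81.642° is -9.456°.
Midpoint longitude = -72.186° + (-9.456°)/2 = -72.186° − 4.728° = -76.914°.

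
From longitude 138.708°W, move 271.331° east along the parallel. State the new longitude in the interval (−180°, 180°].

Start at -138.708°; shift +271.331° → +132.623°.
+132.623° already lies in (−180°, 180°].

132.623°E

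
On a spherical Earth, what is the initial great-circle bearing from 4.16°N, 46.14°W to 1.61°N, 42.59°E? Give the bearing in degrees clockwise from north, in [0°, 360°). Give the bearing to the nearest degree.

88°

Δλ = 42.59 − -46.14 = 88.73°.
θ = atan2( sin Δλ · cos φ₂ , cos φ₁ · sin φ₂ − sin φ₁ · cos φ₂ · cos Δλ )
  = atan2(0.99936, 0.02641) = 88.486° → normalised to [0°, 360°): 88.486°.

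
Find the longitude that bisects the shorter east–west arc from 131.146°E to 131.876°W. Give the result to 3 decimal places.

Signed shortest Δλ from +131.146° to -131.876° is +96.978°.
Midpoint longitude = +131.146° + (+96.978°)/2 = +131.146° + 48.489° = +179.635°.
(The naïve average (+131.146 + -131.876)/2 = -0.365° is on the wrong side of the globe.)

179.635°E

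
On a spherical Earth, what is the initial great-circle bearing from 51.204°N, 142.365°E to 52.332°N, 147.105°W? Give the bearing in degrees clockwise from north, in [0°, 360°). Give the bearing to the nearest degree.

60°

Δλ = -147.105 − 142.365 = -289.470°; wrapped into (−180°, 180°]: 70.530°.
θ = atan2( sin Δλ · cos φ₂ , cos φ₁ · sin φ₂ − sin φ₁ · cos φ₂ · cos Δλ )
  = atan2(0.57614, 0.33721) = 59.660° → normalised to [0°, 360°): 59.660°.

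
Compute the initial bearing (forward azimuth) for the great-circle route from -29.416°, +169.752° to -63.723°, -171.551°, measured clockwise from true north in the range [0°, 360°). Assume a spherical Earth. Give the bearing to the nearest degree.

Δλ = -171.551 − 169.752 = -341.303°; wrapped into (−180°, 180°]: 18.697°.
θ = atan2( sin Δλ · cos φ₂ , cos φ₁ · sin φ₂ − sin φ₁ · cos φ₂ · cos Δλ )
  = atan2(0.14192, -0.57510) = 166.138° → normalised to [0°, 360°): 166.138°.

166°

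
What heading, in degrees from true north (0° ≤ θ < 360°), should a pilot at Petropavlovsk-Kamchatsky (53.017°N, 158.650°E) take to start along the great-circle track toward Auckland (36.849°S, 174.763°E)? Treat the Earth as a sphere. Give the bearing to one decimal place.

Δλ = 174.763 − 158.650 = 16.113°.
θ = atan2( sin Δλ · cos φ₂ , cos φ₁ · sin φ₂ − sin φ₁ · cos φ₂ · cos Δλ )
  = atan2(0.22209, -0.97489) = 167.167° → normalised to [0°, 360°): 167.167°.

167.2°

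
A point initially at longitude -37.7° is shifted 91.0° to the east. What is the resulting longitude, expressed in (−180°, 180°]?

Start at -37.7°; shift +91.0° → +53.3°.
+53.3° already lies in (−180°, 180°].

+53.3°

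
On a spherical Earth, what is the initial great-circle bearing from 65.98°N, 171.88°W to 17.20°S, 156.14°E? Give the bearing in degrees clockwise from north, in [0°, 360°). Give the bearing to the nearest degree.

210°

Δλ = 156.14 − -171.88 = 328.02°; wrapped into (−180°, 180°]: -31.98°.
θ = atan2( sin Δλ · cos φ₂ , cos φ₁ · sin φ₂ − sin φ₁ · cos φ₂ · cos Δλ )
  = atan2(-0.50594, -0.86050) = -149.546° → normalised to [0°, 360°): 210.454°.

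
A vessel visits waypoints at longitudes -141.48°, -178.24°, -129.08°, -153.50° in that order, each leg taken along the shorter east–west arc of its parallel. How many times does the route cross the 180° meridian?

0

Leg 1: -141.48° → -178.24°, shortest Δλ = -36.76° (west) — does not cross 180°.
Leg 2: -178.24° → -129.08°, shortest Δλ = 49.16° (east) — does not cross 180°.
Leg 3: -129.08° → -153.50°, shortest Δλ = -24.42° (west) — does not cross 180°.
Total crossings: 0.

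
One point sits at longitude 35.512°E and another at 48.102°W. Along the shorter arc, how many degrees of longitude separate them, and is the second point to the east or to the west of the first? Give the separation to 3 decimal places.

Raw difference: -48.102 − 35.512 = -83.614°.
Normalise into (−180°, 180°]: -83.614° stays -83.614°.
Negative ⇒ the second point lies to the west; separation 83.614°.

83.614° west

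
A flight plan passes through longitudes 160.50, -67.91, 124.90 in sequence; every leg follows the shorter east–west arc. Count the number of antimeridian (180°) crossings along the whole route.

Leg 1: +160.50° → -67.91°, shortest Δλ = 131.59° (east) — crosses 180°.
Leg 2: -67.91° → +124.90°, shortest Δλ = -167.19° (west) — crosses 180°.
Total crossings: 2.

2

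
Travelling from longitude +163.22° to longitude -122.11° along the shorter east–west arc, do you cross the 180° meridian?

Yes

Naïve |-122.11 − 163.22| = 285.33° > 180°, so the shorter arc goes the other way round — across 180°.
Signed shortest Δλ = ((-122.11 − 163.22 + 180) mod 360) − 180 = 74.67°.
Going east by 74.67° from +163.22° passes through 180° before reaching -122.11°.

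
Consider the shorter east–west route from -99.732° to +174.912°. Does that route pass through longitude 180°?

Yes

Naïve |174.912 − -99.732| = 274.644° > 180°, so the shorter arc goes the other way round — across 180°.
Signed shortest Δλ = ((174.912 − -99.732 + 180) mod 360) − 180 = -85.356°.
Going west by 85.356° from -99.732° passes through 180° before reaching +174.912°.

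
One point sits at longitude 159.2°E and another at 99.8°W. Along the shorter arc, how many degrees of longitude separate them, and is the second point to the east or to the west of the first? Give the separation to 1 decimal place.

101.0° east

Raw difference: -99.8 − 159.2 = -259.0°.
Normalise into (−180°, 180°]: -259.0° + 360° = 101.0°.
Positive ⇒ the second point lies to the east; separation 101.0°.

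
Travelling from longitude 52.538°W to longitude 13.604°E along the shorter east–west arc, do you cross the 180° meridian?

Signed shortest Δλ = ((13.604 − -52.538 + 180) mod 360) − 180 = 66.142°.
Going east by 66.142° from -52.538° reaches +13.604° without touching 180°.

No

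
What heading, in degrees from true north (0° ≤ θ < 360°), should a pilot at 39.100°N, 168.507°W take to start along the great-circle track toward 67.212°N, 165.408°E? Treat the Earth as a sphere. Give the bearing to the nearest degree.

341°

Δλ = 165.408 − -168.507 = 333.915°; wrapped into (−180°, 180°]: -26.085°.
θ = atan2( sin Δλ · cos φ₂ , cos φ₁ · sin φ₂ − sin φ₁ · cos φ₂ · cos Δλ )
  = atan2(-0.17031, 0.49608) = -18.948° → normalised to [0°, 360°): 341.052°.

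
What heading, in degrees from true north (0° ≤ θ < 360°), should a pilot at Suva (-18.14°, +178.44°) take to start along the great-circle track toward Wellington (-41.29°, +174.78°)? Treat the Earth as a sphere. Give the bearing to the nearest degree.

187°

Δλ = 174.78 − 178.44 = -3.66°.
θ = atan2( sin Δλ · cos φ₂ , cos φ₁ · sin φ₂ − sin φ₁ · cos φ₂ · cos Δλ )
  = atan2(-0.04796, -0.39362) = -173.052° → normalised to [0°, 360°): 186.948°.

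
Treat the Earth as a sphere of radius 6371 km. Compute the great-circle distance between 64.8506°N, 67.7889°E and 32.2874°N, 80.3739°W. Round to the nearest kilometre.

8865 km

Δλ = -80.3739 − 67.7889 = -148.1628°.
Δφ = 32.2874 − 64.8506 = -32.5632°.
a = sin²(Δφ/2) + cos φ₁ · cos φ₂ · sin²(Δλ/2) = 0.410844.
c = 2·atan2(√a, √(1−a)) = 1.39153 rad → d = 6371·c ≈ 8865.41 km.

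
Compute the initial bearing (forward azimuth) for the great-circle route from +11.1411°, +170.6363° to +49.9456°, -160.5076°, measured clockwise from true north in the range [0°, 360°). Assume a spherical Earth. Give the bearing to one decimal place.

25.8°

Δλ = -160.5076 − 170.6363 = -331.1439°; wrapped into (−180°, 180°]: 28.8561°.
θ = atan2( sin Δλ · cos φ₂ , cos φ₁ · sin φ₂ − sin φ₁ · cos φ₂ · cos Δλ )
  = atan2(0.31057, 0.64210) = 25.812° → normalised to [0°, 360°): 25.812°.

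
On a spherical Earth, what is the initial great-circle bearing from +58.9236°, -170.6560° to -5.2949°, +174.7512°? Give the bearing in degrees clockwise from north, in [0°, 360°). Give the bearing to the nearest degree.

196°

Δλ = 174.7512 − -170.6560 = 345.4072°; wrapped into (−180°, 180°]: -14.5928°.
θ = atan2( sin Δλ · cos φ₂ , cos φ₁ · sin φ₂ − sin φ₁ · cos φ₂ · cos Δλ )
  = atan2(-0.25087, -0.87295) = -163.966° → normalised to [0°, 360°): 196.034°.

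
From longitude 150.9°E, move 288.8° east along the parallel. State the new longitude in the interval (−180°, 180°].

Start at +150.9°; shift +288.8° → +439.7°.
+439.7° lies outside (−180°, 180°]; subtract 360° → +79.7°.

79.7°E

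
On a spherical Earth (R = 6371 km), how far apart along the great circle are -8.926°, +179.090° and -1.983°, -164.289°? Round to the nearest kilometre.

Δλ = -164.289 − 179.090 = -343.379°; wrapped into (−180°, 180°]: 16.621°.
Δφ = -1.983 − -8.926 = 6.943°.
a = sin²(Δφ/2) + cos φ₁ · cos φ₂ · sin²(Δλ/2) = 0.024292.
c = 2·atan2(√a, √(1−a)) = 0.31300 rad → d = 6371·c ≈ 1994.10 km.

1994 km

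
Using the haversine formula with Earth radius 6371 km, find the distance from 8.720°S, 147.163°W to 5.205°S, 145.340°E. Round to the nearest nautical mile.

4024 nmi

Δλ = 145.340 − -147.163 = 292.503°; wrapped into (−180°, 180°]: -67.497°.
Δφ = -5.205 − -8.720 = 3.515°.
a = sin²(Δφ/2) + cos φ₁ · cos φ₂ · sin²(Δλ/2) = 0.304749.
c = 2·atan2(√a, √(1−a)) = 1.16962 rad → d = 6371·c ≈ 7451.65 km ≈ 4023.57 nmi.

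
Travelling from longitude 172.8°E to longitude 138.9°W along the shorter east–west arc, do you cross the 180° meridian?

Naïve |-138.9 − 172.8| = 311.7° > 180°, so the shorter arc goes the other way round — across 180°.
Signed shortest Δλ = ((-138.9 − 172.8 + 180) mod 360) − 180 = 48.3°.
Going east by 48.3° from +172.8° passes through 180° before reaching -138.9°.

Yes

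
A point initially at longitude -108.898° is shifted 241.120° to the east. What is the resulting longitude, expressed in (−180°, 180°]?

Start at -108.898°; shift +241.120° → +132.222°.
+132.222° already lies in (−180°, 180°].

+132.222°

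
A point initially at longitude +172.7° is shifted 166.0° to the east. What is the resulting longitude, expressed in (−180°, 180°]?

Start at +172.7°; shift +166.0° → +338.7°.
+338.7° lies outside (−180°, 180°]; subtract 360° → -21.3°.

-21.3°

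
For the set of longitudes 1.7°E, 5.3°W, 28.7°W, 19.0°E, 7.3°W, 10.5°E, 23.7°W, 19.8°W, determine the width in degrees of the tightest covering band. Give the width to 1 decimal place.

47.7°

Sort the longitudes: -28.7°, -23.7°, -19.8°, -7.3°, -5.3°, +1.7°, +10.5°, +19.0°.
Eastward gaps between consecutive values (wrapping around): 5.0°, 3.9°, 12.5°, 2.0°, 7.0°, 8.8°, 8.5°, 312.3°.
Largest gap = 312.3° ⇒ minimal covering band is its complement: 360° − 312.3° = 47.7°.
Band runs from -28.7° eastward to +19.0°.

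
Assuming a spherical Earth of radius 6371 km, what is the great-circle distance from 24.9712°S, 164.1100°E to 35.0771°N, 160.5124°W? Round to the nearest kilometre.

7646 km

Δλ = -160.5124 − 164.1100 = -324.6224°; wrapped into (−180°, 180°]: 35.3776°.
Δφ = 35.0771 − -24.9712 = 60.0483°.
a = sin²(Δφ/2) + cos φ₁ · cos φ₂ · sin²(Δλ/2) = 0.318857.
c = 2·atan2(√a, √(1−a)) = 1.20008 rad → d = 6371·c ≈ 7645.70 km.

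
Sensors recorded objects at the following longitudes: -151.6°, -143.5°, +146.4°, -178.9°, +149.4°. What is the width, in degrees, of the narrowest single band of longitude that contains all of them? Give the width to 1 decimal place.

Sort the longitudes: -178.9°, -151.6°, -143.5°, +146.4°, +149.4°.
Eastward gaps between consecutive values (wrapping around): 27.3°, 8.1°, 289.9°, 3.0°, 31.7°.
Largest gap = 289.9° ⇒ minimal covering band is its complement: 360° − 289.9° = 70.1°.
Band runs from +146.4° eastward to -143.5°, crossing the antimeridian.

70.1°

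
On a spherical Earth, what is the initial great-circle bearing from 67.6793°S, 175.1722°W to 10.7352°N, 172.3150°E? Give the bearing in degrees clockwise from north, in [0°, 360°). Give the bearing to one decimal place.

347.5°

Δλ = 172.3150 − -175.1722 = 347.4872°; wrapped into (−180°, 180°]: -12.5128°.
θ = atan2( sin Δλ · cos φ₂ , cos φ₁ · sin φ₂ − sin φ₁ · cos φ₂ · cos Δλ )
  = atan2(-0.21287, 0.95804) = -12.527° → normalised to [0°, 360°): 347.473°.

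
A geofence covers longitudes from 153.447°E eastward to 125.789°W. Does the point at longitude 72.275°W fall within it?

Band width going east from +153.447° to -125.789°: ((-125.789 − 153.447) mod 360) = 80.764°.
Offset of -72.275° east of the west edge: ((-72.275 − 153.447) mod 360) = 134.278°.
134.278° > 80.764° ⇒ outside.

No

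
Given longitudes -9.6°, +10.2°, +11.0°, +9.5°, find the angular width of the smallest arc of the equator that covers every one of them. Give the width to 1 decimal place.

20.6°

Sort the longitudes: -9.6°, +9.5°, +10.2°, +11.0°.
Eastward gaps between consecutive values (wrapping around): 19.1°, 0.7°, 0.8°, 339.4°.
Largest gap = 339.4° ⇒ minimal covering band is its complement: 360° − 339.4° = 20.6°.
Band runs from -9.6° eastward to +11.0°.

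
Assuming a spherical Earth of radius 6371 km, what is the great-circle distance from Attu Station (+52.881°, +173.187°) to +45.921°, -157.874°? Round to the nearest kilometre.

Δλ = -157.874 − 173.187 = -331.061°; wrapped into (−180°, 180°]: 28.939°.
Δφ = 45.921 − 52.881 = -6.960°.
a = sin²(Δφ/2) + cos φ₁ · cos φ₂ · sin²(Δλ/2) = 0.029894.
c = 2·atan2(√a, √(1−a)) = 0.34754 rad → d = 6371·c ≈ 2214.20 km.

2214 km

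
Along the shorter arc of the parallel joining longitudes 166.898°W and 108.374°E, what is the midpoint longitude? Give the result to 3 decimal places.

Signed shortest Δλ from -166.898° to +108.374° is -84.728°.
Midpoint longitude = -166.898° + (-84.728°)/2 = -166.898° − 42.364° = -209.262°.
Normalise into (−180°, 180°]: +150.738°.
(The naïve average (-166.898 + +108.374)/2 = -29.262° is on the wrong side of the globe.)

150.738°E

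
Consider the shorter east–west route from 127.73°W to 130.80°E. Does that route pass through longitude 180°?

Yes

Naïve |130.80 − -127.73| = 258.53° > 180°, so the shorter arc goes the other way round — across 180°.
Signed shortest Δλ = ((130.80 − -127.73 + 180) mod 360) − 180 = -101.47°.
Going west by 101.47° from -127.73° passes through 180° before reaching +130.80°.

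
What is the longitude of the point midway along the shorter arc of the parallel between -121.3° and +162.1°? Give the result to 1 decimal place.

-159.6°

Signed shortest Δλ from -121.3° to +162.1° is -76.6°.
Midpoint longitude = -121.3° + (-76.6°)/2 = -121.3° − 38.3° = -159.6°.
(The naïve average (-121.3 + +162.1)/2 = 20.4° is on the wrong side of the globe.)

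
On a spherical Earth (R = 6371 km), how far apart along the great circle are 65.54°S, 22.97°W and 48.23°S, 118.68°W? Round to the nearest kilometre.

5487 km

Δλ = -118.68 − -22.97 = -95.71°.
Δφ = -48.23 − -65.54 = 17.31°.
a = sin²(Δφ/2) + cos φ₁ · cos φ₂ · sin²(Δλ/2) = 0.174277.
c = 2·atan2(√a, √(1−a)) = 0.86131 rad → d = 6371·c ≈ 5487.40 km.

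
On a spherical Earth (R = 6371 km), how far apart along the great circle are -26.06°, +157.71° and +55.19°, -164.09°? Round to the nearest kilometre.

9738 km

Δλ = -164.09 − 157.71 = -321.80°; wrapped into (−180°, 180°]: 38.20°.
Δφ = 55.19 − -26.06 = 81.25°.
a = sin²(Δφ/2) + cos φ₁ · cos φ₂ · sin²(Δλ/2) = 0.478847.
c = 2·atan2(√a, √(1−a)) = 1.52848 rad → d = 6371·c ≈ 9737.93 km.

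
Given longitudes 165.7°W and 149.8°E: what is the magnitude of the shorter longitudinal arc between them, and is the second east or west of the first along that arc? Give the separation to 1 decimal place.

Raw difference: 149.8 − -165.7 = 315.5°.
Normalise into (−180°, 180°]: 315.5° − 360° = -44.5°.
Negative ⇒ the second point lies to the west; separation 44.5°.

44.5° west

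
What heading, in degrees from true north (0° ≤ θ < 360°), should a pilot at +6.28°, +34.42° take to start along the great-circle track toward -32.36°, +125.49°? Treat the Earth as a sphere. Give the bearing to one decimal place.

122.1°

Δλ = 125.49 − 34.42 = 91.07°.
θ = atan2( sin Δλ · cos φ₂ , cos φ₁ · sin φ₂ − sin φ₁ · cos φ₂ · cos Δλ )
  = atan2(0.84455, -0.53030) = 122.125° → normalised to [0°, 360°): 122.125°.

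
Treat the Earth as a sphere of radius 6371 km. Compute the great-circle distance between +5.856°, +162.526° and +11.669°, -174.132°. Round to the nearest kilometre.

Δλ = -174.132 − 162.526 = -336.658°; wrapped into (−180°, 180°]: 23.342°.
Δφ = 11.669 − 5.856 = 5.813°.
a = sin²(Δφ/2) + cos φ₁ · cos φ₂ · sin²(Δλ/2) = 0.042438.
c = 2·atan2(√a, √(1−a)) = 0.41498 rad → d = 6371·c ≈ 2643.85 km.

2644 km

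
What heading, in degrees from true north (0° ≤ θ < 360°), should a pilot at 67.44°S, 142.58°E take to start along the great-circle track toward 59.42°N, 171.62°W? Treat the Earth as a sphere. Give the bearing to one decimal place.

29.0°

Δλ = -171.62 − 142.58 = -314.20°; wrapped into (−180°, 180°]: 45.80°.
θ = atan2( sin Δλ · cos φ₂ , cos φ₁ · sin φ₂ − sin φ₁ · cos φ₂ · cos Δλ )
  = atan2(0.36472, 0.65783) = 29.005° → normalised to [0°, 360°): 29.005°.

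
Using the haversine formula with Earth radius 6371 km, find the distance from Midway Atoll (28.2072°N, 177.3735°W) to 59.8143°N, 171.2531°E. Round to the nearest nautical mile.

Δλ = 171.2531 − -177.3735 = 348.6266°; wrapped into (−180°, 180°]: -11.3734°.
Δφ = 59.8143 − 28.2072 = 31.6071°.
a = sin²(Δφ/2) + cos φ₁ · cos φ₂ · sin²(Δλ/2) = 0.078520.
c = 2·atan2(√a, √(1−a)) = 0.56803 rad → d = 6371·c ≈ 3618.94 km ≈ 1954.07 nmi.

1954 nmi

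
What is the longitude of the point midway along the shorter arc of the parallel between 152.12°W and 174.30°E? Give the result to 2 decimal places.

Signed shortest Δλ from -152.12° to +174.30° is -33.58°.
Midpoint longitude = -152.12° + (-33.58°)/2 = -152.12° − 16.79° = -168.91°.
(The naïve average (-152.12 + +174.30)/2 = 11.09° is on the wrong side of the globe.)

168.91°W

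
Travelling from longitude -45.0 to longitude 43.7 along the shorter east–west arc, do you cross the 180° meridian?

No

Signed shortest Δλ = ((43.7 − -45.0 + 180) mod 360) − 180 = 88.7°.
Going east by 88.7° from -45.0° reaches +43.7° without touching 180°.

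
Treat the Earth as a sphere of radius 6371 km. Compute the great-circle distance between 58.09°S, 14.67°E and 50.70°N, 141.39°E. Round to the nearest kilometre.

Δλ = 141.39 − 14.67 = 126.72°.
Δφ = 50.70 − -58.09 = 108.79°.
a = sin²(Δφ/2) + cos φ₁ · cos φ₂ · sin²(Δλ/2) = 0.928537.
c = 2·atan2(√a, √(1−a)) = 2.60036 rad → d = 6371·c ≈ 16566.89 km.

16567 km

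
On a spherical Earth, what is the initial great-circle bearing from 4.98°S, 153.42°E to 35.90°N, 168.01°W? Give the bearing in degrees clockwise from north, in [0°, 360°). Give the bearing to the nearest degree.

38°

Δλ = -168.01 − 153.42 = -321.43°; wrapped into (−180°, 180°]: 38.57°.
θ = atan2( sin Δλ · cos φ₂ , cos φ₁ · sin φ₂ − sin φ₁ · cos φ₂ · cos Δλ )
  = atan2(0.50504, 0.63914) = 38.315° → normalised to [0°, 360°): 38.315°.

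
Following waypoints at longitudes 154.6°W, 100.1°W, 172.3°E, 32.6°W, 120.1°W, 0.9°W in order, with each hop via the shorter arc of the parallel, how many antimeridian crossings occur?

2

Leg 1: -154.6° → -100.1°, shortest Δλ = 54.5° (east) — does not cross 180°.
Leg 2: -100.1° → +172.3°, shortest Δλ = -87.6° (west) — crosses 180°.
Leg 3: +172.3° → -32.6°, shortest Δλ = 155.1° (east) — crosses 180°.
Leg 4: -32.6° → -120.1°, shortest Δλ = -87.5° (west) — does not cross 180°.
Leg 5: -120.1° → -0.9°, shortest Δλ = 119.2° (east) — does not cross 180°.
Total crossings: 2.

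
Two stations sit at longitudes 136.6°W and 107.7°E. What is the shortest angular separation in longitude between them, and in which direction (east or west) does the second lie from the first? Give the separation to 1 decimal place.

115.7° west

Raw difference: 107.7 − -136.6 = 244.3°.
Normalise into (−180°, 180°]: 244.3° − 360° = -115.7°.
Negative ⇒ the second point lies to the west; separation 115.7°.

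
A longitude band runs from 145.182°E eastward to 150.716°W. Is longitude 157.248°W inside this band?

Band width going east from +145.182° to -150.716°: ((-150.716 − 145.182) mod 360) = 64.102°.
Offset of -157.248° east of the west edge: ((-157.248 − 145.182) mod 360) = 57.570°.
57.570° ≤ 64.102° ⇒ inside.

Yes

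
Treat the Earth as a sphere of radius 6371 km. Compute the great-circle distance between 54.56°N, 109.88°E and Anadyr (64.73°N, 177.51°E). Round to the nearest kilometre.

Δλ = 177.51 − 109.88 = 67.63°.
Δφ = 64.73 − 54.56 = 10.17°.
a = sin²(Δφ/2) + cos φ₁ · cos φ₂ · sin²(Δλ/2) = 0.084517.
c = 2·atan2(√a, √(1−a)) = 0.58996 rad → d = 6371·c ≈ 3758.61 km.

3759 km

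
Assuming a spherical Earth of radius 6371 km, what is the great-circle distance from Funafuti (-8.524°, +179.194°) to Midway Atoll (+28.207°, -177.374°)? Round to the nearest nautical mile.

2214 nmi

Δλ = -177.374 − 179.194 = -356.568°; wrapped into (−180°, 180°]: 3.432°.
Δφ = 28.207 − -8.524 = 36.731°.
a = sin²(Δφ/2) + cos φ₁ · cos φ₂ · sin²(Δλ/2) = 0.100055.
c = 2·atan2(√a, √(1−a)) = 0.64369 rad → d = 6371·c ≈ 4100.92 km ≈ 2214.32 nmi.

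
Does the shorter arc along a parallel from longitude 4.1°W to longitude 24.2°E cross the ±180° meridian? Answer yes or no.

Signed shortest Δλ = ((24.2 − -4.1 + 180) mod 360) − 180 = 28.3°.
Going east by 28.3° from -4.1° reaches +24.2° without touching 180°.

No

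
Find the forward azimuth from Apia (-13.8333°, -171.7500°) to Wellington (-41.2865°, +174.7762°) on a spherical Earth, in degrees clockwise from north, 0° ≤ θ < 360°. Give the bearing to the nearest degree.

201°

Δλ = 174.7762 − -171.7500 = 346.5262°; wrapped into (−180°, 180°]: -13.4738°.
θ = atan2( sin Δλ · cos φ₂ , cos φ₁ · sin φ₂ − sin φ₁ · cos φ₂ · cos Δλ )
  = atan2(-0.17508, -0.46597) = -159.407° → normalised to [0°, 360°): 200.593°.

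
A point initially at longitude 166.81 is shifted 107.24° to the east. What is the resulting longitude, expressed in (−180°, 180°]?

Start at +166.81°; shift +107.24° → +274.05°.
+274.05° lies outside (−180°, 180°]; subtract 360° → -85.95°.

-85.95°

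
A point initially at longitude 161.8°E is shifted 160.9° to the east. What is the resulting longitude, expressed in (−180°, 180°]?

Start at +161.8°; shift +160.9° → +322.7°.
+322.7° lies outside (−180°, 180°]; subtract 360° → -37.3°.

37.3°W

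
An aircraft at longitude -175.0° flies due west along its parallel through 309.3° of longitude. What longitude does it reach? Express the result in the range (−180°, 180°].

Start at -175.0°; shift −309.3° → -484.3°.
-484.3° lies outside (−180°, 180°]; add 360° → -124.3°.

-124.3°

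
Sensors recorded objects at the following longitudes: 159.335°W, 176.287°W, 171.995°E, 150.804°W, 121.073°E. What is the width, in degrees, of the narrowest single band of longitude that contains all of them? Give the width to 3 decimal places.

88.123°

Sort the longitudes: -176.287°, -159.335°, -150.804°, +121.073°, +171.995°.
Eastward gaps between consecutive values (wrapping around): 16.952°, 8.531°, 271.877°, 50.922°, 11.718°.
Largest gap = 271.877° ⇒ minimal covering band is its complement: 360° − 271.877° = 88.123°.
Band runs from +121.073° eastward to -150.804°, crossing the antimeridian.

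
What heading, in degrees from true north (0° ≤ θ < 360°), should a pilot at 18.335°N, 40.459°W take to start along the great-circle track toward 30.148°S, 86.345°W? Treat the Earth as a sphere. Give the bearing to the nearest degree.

Δλ = -86.345 − -40.459 = -45.886°.
θ = atan2( sin Δλ · cos φ₂ , cos φ₁ · sin φ₂ − sin φ₁ · cos φ₂ · cos Δλ )
  = atan2(-0.62084, -0.66609) = -137.014° → normalised to [0°, 360°): 222.986°.

223°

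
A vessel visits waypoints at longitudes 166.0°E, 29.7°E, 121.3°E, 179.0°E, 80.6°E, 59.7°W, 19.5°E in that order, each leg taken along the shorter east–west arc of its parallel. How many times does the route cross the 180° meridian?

0

Leg 1: +166.0° → +29.7°, shortest Δλ = -136.3° (west) — does not cross 180°.
Leg 2: +29.7° → +121.3°, shortest Δλ = 91.6° (east) — does not cross 180°.
Leg 3: +121.3° → +179.0°, shortest Δλ = 57.7° (east) — does not cross 180°.
Leg 4: +179.0° → +80.6°, shortest Δλ = -98.4° (west) — does not cross 180°.
Leg 5: +80.6° → -59.7°, shortest Δλ = -140.3° (west) — does not cross 180°.
Leg 6: -59.7° → +19.5°, shortest Δλ = 79.2° (east) — does not cross 180°.
Total crossings: 0.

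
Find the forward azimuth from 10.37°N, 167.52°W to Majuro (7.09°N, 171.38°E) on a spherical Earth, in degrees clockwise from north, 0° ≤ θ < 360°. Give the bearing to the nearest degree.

263°

Δλ = 171.38 − -167.52 = 338.90°; wrapped into (−180°, 180°]: -21.10°.
θ = atan2( sin Δλ · cos φ₂ , cos φ₁ · sin φ₂ − sin φ₁ · cos φ₂ · cos Δλ )
  = atan2(-0.35724, -0.04524) = -97.217° → normalised to [0°, 360°): 262.783°.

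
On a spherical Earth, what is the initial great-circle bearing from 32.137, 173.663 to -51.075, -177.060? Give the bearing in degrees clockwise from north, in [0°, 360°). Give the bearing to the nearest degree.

Δλ = -177.060 − 173.663 = -350.723°; wrapped into (−180°, 180°]: 9.277°.
θ = atan2( sin Δλ · cos φ₂ , cos φ₁ · sin φ₂ − sin φ₁ · cos φ₂ · cos Δλ )
  = atan2(0.10129, -0.98862) = 174.150° → normalised to [0°, 360°): 174.150°.

174°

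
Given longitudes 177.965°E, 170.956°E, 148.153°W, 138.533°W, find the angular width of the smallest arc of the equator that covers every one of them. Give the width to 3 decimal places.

50.511°

Sort the longitudes: -148.153°, -138.533°, +170.956°, +177.965°.
Eastward gaps between consecutive values (wrapping around): 9.620°, 309.489°, 7.009°, 33.882°.
Largest gap = 309.489° ⇒ minimal covering band is its complement: 360° − 309.489° = 50.511°.
Band runs from +170.956° eastward to -138.533°, crossing the antimeridian.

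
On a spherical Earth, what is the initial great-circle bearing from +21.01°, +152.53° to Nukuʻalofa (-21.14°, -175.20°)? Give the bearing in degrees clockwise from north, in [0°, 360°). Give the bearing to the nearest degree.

Δλ = -175.20 − 152.53 = -327.73°; wrapped into (−180°, 180°]: 32.27°.
θ = atan2( sin Δλ · cos φ₂ , cos φ₁ · sin φ₂ − sin φ₁ · cos φ₂ · cos Δλ )
  = atan2(0.49798, -0.61942) = 141.203° → normalised to [0°, 360°): 141.203°.

141°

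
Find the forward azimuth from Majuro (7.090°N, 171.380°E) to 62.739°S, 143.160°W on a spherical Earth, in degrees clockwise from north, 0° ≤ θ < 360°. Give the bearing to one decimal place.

160.5°

Δλ = -143.160 − 171.380 = -314.540°; wrapped into (−180°, 180°]: 45.460°.
θ = atan2( sin Δλ · cos φ₂ , cos φ₁ · sin φ₂ − sin φ₁ · cos φ₂ · cos Δλ )
  = atan2(0.32648, -0.92179) = 160.497° → normalised to [0°, 360°): 160.497°.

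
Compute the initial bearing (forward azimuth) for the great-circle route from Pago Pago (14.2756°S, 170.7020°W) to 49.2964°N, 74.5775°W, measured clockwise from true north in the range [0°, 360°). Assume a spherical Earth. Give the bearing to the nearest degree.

42°

Δλ = -74.5775 − -170.7020 = 96.1245°.
θ = atan2( sin Δλ · cos φ₂ , cos φ₁ · sin φ₂ − sin φ₁ · cos φ₂ · cos Δλ )
  = atan2(0.64842, 0.71753) = 42.104° → normalised to [0°, 360°): 42.104°.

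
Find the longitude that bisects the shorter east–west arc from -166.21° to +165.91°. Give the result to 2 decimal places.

Signed shortest Δλ from -166.21° to +165.91° is -27.88°.
Midpoint longitude = -166.21° + (-27.88°)/2 = -166.21° − 13.94° = -180.15°.
Normalise into (−180°, 180°]: +179.85°.
(The naïve average (-166.21 + +165.91)/2 = -0.15° is on the wrong side of the globe.)

+179.85°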